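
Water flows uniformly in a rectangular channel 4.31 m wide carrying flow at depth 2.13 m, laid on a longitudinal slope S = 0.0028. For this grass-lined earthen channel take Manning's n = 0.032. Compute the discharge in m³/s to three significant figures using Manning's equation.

A = b·y = 4.31 × 2.13 = 9.180 m²
P = b + 2y = 4.31 + 2×2.13 = 8.570 m
R = A/P = 9.180/8.570 = 1.071 m
Q = (1/n)·A·R^(2/3)·S^(1/2) = (1/0.032) × 9.180 × 1.071^(2/3) × 0.0028^(1/2) = 15.89 m³/s

15.9 m³/s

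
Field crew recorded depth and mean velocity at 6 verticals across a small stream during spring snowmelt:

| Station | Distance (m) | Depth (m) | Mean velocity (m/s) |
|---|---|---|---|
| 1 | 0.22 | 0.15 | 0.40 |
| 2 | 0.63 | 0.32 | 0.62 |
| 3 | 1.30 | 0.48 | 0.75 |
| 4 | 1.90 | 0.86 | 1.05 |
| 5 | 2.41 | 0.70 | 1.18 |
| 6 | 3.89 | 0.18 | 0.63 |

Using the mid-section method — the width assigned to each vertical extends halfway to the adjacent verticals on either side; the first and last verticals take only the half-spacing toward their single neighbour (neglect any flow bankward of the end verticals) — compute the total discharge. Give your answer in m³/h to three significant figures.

w_1 = (0.63 − 0.22)/2 = 0.205 m; q_1 = 0.40 × 0.15 × 0.205 = 0.01230 m³/s
w_2 = (1.30 − 0.22)/2 = 0.54 m; q_2 = 0.62 × 0.32 × 0.54 = 0.1071 m³/s
w_3 = (1.90 − 0.63)/2 = 0.635 m; q_3 = 0.75 × 0.48 × 0.635 = 0.2286 m³/s
w_4 = (2.41 − 1.30)/2 = 0.555 m; q_4 = 1.05 × 0.86 × 0.555 = 0.5012 m³/s
w_5 = (3.89 − 1.90)/2 = 0.995 m; q_5 = 1.18 × 0.70 × 0.995 = 0.8219 m³/s
w_6 = (3.89 − 2.41)/2 = 0.74 m; q_6 = 0.63 × 0.18 × 0.74 = 0.08392 m³/s
Q = Σ qᵢ = 1.755 m³/s
= 1.755 × 3600 = 6318 m³/h

6320 m³/h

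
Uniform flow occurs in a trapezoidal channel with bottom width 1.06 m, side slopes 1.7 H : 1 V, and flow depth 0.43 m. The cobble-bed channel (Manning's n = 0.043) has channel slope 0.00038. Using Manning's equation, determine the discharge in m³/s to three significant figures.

A = (b + z·y)·y = (1.06 + 1.7×0.43)×0.43 = 0.7701 m²
P = b + 2y√(1+z²) = 1.06 + 2×0.43×√(1+1.7²) = 2.756 m
R = A/P = 0.7701/2.756 = 0.2794 m
Q = (1/n)·A·R^(2/3)·S^(1/2) = (1/0.043) × 0.7701 × 0.2794^(2/3) × 0.00038^(1/2) = 0.1492 m³/s

0.149 m³/s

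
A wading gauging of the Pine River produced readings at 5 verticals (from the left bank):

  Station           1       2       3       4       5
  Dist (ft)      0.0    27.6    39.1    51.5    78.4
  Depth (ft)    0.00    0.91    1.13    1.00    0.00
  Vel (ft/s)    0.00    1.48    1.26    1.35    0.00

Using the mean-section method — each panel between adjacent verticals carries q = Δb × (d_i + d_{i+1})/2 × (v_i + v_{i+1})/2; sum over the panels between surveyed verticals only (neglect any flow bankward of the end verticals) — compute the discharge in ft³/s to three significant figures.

Panel 1-2: Δb = 27.6 ft, d̄ = (0.00+0.91)/2 = 0.455, v̄ = (0.00+1.48)/2 = 0.74 → q = 27.6×0.455×0.74 = 9.293 ft³/s
Panel 2-3: Δb = 11.5 ft, d̄ = (0.91+1.13)/2 = 1.02, v̄ = (1.48+1.26)/2 = 1.37 → q = 11.5×1.02×1.37 = 16.07 ft³/s
Panel 3-4: Δb = 12.4 ft, d̄ = (1.13+1.00)/2 = 1.065, v̄ = (1.26+1.35)/2 = 1.305 → q = 12.4×1.065×1.305 = 17.23 ft³/s
Panel 4-5: Δb = 26.9 ft, d̄ = (1.00+0.00)/2 = 0.5, v̄ = (1.35+0.00)/2 = 0.675 → q = 26.9×0.5×0.675 = 9.079 ft³/s
Q = Σ q = 51.68 ft³/s

51.7 ft³/s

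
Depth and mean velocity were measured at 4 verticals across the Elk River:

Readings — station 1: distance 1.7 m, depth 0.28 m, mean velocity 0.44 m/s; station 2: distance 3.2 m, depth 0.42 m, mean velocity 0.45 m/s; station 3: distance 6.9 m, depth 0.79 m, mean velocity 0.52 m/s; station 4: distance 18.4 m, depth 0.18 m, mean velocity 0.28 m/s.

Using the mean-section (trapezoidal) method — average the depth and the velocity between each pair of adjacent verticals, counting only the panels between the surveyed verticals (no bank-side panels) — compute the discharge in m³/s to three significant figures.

3.55 m³/s

Panel 1-2: Δb = 1.5 m, d̄ = (0.28+0.42)/2 = 0.35, v̄ = (0.44+0.45)/2 = 0.445 → q = 1.5×0.35×0.445 = 0.2336 m³/s
Panel 2-3: Δb = 3.7 m, d̄ = (0.42+0.79)/2 = 0.605, v̄ = (0.45+0.52)/2 = 0.485 → q = 3.7×0.605×0.485 = 1.086 m³/s
Panel 3-4: Δb = 11.5 m, d̄ = (0.79+0.18)/2 = 0.485, v̄ = (0.52+0.28)/2 = 0.4 → q = 11.5×0.485×0.4 = 2.231 m³/s
Q = Σ q = 3.550 m³/s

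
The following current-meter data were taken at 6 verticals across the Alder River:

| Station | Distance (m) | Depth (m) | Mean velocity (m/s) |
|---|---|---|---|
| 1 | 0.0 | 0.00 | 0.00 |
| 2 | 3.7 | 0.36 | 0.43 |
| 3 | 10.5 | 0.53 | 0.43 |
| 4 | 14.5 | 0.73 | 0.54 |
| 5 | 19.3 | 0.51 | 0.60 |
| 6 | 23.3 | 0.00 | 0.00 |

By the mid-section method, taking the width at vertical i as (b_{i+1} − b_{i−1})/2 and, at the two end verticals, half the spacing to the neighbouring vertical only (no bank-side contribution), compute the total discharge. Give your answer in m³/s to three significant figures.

5.12 m³/s

w_2 = (10.5 − 0.0)/2 = 5.25 m; q_2 = 0.43 × 0.36 × 5.25 = 0.8127 m³/s
w_3 = (14.5 − 3.7)/2 = 5.4 m; q_3 = 0.43 × 0.53 × 5.4 = 1.231 m³/s
w_4 = (19.3 − 10.5)/2 = 4.4 m; q_4 = 0.54 × 0.73 × 4.4 = 1.734 m³/s
w_5 = (23.3 − 14.5)/2 = 4.4 m; q_5 = 0.60 × 0.51 × 4.4 = 1.346 m³/s
Stations 1, 6 contribute zero (depth or velocity is 0).
Q = Σ qᵢ = 5.124 m³/s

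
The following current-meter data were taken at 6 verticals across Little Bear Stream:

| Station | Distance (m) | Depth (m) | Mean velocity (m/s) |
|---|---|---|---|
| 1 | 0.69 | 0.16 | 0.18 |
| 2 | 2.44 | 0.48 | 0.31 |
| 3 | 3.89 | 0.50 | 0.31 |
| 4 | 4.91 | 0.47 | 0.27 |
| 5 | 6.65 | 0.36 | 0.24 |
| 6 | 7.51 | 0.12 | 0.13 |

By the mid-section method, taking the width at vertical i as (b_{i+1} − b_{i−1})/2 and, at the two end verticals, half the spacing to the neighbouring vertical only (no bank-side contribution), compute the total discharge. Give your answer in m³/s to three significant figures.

0.749 m³/s

w_1 = (2.44 − 0.69)/2 = 0.875 m; q_1 = 0.18 × 0.16 × 0.875 = 0.02520 m³/s
w_2 = (3.89 − 0.69)/2 = 1.6 m; q_2 = 0.31 × 0.48 × 1.6 = 0.2381 m³/s
w_3 = (4.91 − 2.44)/2 = 1.235 m; q_3 = 0.31 × 0.50 × 1.235 = 0.1914 m³/s
w_4 = (6.65 − 3.89)/2 = 1.38 m; q_4 = 0.27 × 0.47 × 1.38 = 0.1751 m³/s
w_5 = (7.51 − 4.91)/2 = 1.3 m; q_5 = 0.24 × 0.36 × 1.3 = 0.1123 m³/s
w_6 = (7.51 − 6.65)/2 = 0.43 m; q_6 = 0.13 × 0.12 × 0.43 = 0.006708 m³/s
Q = Σ qᵢ = 0.7489 m³/s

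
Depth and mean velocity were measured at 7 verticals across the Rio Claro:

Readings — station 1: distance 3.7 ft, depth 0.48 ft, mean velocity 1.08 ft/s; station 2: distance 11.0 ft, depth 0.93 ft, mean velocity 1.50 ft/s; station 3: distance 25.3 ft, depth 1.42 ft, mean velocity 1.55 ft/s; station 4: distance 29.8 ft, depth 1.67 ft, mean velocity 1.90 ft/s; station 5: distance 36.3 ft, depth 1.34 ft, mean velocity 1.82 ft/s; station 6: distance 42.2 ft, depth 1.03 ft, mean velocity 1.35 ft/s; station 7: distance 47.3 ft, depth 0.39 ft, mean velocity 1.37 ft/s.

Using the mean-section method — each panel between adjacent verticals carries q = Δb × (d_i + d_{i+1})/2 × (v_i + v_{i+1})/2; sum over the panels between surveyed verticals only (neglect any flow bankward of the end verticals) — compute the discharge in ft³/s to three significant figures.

Panel 1-2: Δb = 7.3 ft, d̄ = (0.48+0.93)/2 = 0.705, v̄ = (1.08+1.50)/2 = 1.29 → q = 7.3×0.705×1.29 = 6.639 ft³/s
Panel 2-3: Δb = 14.3 ft, d̄ = (0.93+1.42)/2 = 1.175, v̄ = (1.50+1.55)/2 = 1.525 → q = 14.3×1.175×1.525 = 25.62 ft³/s
Panel 3-4: Δb = 4.5 ft, d̄ = (1.42+1.67)/2 = 1.545, v̄ = (1.55+1.90)/2 = 1.725 → q = 4.5×1.545×1.725 = 11.99 ft³/s
Panel 4-5: Δb = 6.5 ft, d̄ = (1.67+1.34)/2 = 1.505, v̄ = (1.90+1.82)/2 = 1.86 → q = 6.5×1.505×1.86 = 18.20 ft³/s
Panel 5-6: Δb = 5.9 ft, d̄ = (1.34+1.03)/2 = 1.185, v̄ = (1.82+1.35)/2 = 1.585 → q = 5.9×1.185×1.585 = 11.08 ft³/s
Panel 6-7: Δb = 5.1 ft, d̄ = (1.03+0.39)/2 = 0.71, v̄ = (1.35+1.37)/2 = 1.36 → q = 5.1×0.71×1.36 = 4.925 ft³/s
Q = Σ q = 78.46 ft³/s

78.5 ft³/s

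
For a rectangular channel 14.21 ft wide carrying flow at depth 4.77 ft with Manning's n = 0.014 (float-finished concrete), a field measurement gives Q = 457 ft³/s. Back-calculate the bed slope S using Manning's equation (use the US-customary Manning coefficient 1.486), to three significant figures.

0.000997

A = b·y = 14.21 × 4.77 = 67.78 ft²
P = b + 2y = 14.21 + 2×4.77 = 23.75 ft
R = A/P = 67.78/23.75 = 2.854 ft
S = (Q·n / (1.486·A·R^(2/3)))² = (457×0.014 / (1.486×67.78×2.012))² = 0.0009967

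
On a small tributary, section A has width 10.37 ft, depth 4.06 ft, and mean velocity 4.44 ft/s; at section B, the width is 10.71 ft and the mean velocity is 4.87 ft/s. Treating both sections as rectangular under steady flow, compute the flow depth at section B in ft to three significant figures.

3.58 ft

Q = A₁V₁ = (10.37×4.06) × 4.44 = 186.9 ft³/s
d₂ = Q/(b₂ V₂) = 186.9/(10.71×4.87) = 3.584 ft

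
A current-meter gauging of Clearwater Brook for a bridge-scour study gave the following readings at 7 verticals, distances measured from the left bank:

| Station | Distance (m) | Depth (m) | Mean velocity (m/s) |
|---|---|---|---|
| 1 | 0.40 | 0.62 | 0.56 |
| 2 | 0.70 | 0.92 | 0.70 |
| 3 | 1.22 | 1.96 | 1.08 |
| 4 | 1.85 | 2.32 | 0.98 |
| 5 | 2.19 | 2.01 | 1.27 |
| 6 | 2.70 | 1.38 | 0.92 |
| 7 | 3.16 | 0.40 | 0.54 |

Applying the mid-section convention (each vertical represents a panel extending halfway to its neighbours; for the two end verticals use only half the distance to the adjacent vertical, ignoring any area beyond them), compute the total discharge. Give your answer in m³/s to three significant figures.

4.39 m³/s

w_1 = (0.70 − 0.40)/2 = 0.15 m; q_1 = 0.56 × 0.62 × 0.15 = 0.05208 m³/s
w_2 = (1.22 − 0.40)/2 = 0.41 m; q_2 = 0.70 × 0.92 × 0.41 = 0.2640 m³/s
w_3 = (1.85 − 0.70)/2 = 0.575 m; q_3 = 1.08 × 1.96 × 0.575 = 1.217 m³/s
w_4 = (2.19 − 1.22)/2 = 0.485 m; q_4 = 0.98 × 2.32 × 0.485 = 1.103 m³/s
w_5 = (2.70 − 1.85)/2 = 0.425 m; q_5 = 1.27 × 2.01 × 0.425 = 1.085 m³/s
w_6 = (3.16 − 2.19)/2 = 0.485 m; q_6 = 0.92 × 1.38 × 0.485 = 0.6158 m³/s
w_7 = (3.16 − 2.70)/2 = 0.23 m; q_7 = 0.54 × 0.40 × 0.23 = 0.04968 m³/s
Q = Σ qᵢ = 4.386 m³/s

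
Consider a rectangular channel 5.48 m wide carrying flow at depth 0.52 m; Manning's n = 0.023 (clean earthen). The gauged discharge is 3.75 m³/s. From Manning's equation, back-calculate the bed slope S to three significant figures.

A = b·y = 5.48 × 0.52 = 2.850 m²
P = b + 2y = 5.48 + 2×0.52 = 6.520 m
R = A/P = 2.850/6.520 = 0.4371 m
S = (Q·n / (1·A·R^(2/3)))² = (3.75×0.023 / (1×2.850×0.5759))² = 0.002762

0.00276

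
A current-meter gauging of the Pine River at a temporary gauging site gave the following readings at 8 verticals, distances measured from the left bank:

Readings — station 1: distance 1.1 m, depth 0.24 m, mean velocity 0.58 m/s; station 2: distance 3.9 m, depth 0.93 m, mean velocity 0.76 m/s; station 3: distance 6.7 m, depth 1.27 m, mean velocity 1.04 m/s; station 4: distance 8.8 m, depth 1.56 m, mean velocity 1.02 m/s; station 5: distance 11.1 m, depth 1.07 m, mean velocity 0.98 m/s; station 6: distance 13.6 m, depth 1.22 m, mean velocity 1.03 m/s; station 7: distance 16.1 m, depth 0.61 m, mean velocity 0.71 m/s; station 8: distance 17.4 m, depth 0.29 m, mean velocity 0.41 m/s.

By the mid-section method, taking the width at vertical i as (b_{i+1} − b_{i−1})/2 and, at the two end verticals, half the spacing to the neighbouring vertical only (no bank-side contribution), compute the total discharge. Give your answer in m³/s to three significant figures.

15.5 m³/s

w_1 = (3.9 − 1.1)/2 = 1.4 m; q_1 = 0.58 × 0.24 × 1.4 = 0.1949 m³/s
w_2 = (6.7 − 1.1)/2 = 2.8 m; q_2 = 0.76 × 0.93 × 2.8 = 1.979 m³/s
w_3 = (8.8 − 3.9)/2 = 2.45 m; q_3 = 1.04 × 1.27 × 2.45 = 3.236 m³/s
w_4 = (11.1 − 6.7)/2 = 2.2 m; q_4 = 1.02 × 1.56 × 2.2 = 3.501 m³/s
w_5 = (13.6 − 8.8)/2 = 2.4 m; q_5 = 0.98 × 1.07 × 2.4 = 2.517 m³/s
w_6 = (16.1 − 11.1)/2 = 2.5 m; q_6 = 1.03 × 1.22 × 2.5 = 3.142 m³/s
w_7 = (17.4 − 13.6)/2 = 1.9 m; q_7 = 0.71 × 0.61 × 1.9 = 0.8229 m³/s
w_8 = (17.4 − 16.1)/2 = 0.65 m; q_8 = 0.41 × 0.29 × 0.65 = 0.07729 m³/s
Q = Σ qᵢ = 15.47 m³/s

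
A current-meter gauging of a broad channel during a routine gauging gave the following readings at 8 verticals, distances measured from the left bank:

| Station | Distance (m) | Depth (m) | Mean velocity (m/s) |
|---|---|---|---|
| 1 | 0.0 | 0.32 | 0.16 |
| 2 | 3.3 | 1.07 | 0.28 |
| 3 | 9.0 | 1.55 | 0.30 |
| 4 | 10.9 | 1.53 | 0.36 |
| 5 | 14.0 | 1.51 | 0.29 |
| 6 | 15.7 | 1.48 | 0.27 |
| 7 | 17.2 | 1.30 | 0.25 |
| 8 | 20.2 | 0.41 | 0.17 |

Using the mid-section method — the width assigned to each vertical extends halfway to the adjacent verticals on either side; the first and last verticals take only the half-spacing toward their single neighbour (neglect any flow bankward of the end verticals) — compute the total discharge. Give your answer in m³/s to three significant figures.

w_1 = (3.3 − 0.0)/2 = 1.65 m; q_1 = 0.16 × 0.32 × 1.65 = 0.08448 m³/s
w_2 = (9.0 − 0.0)/2 = 4.5 m; q_2 = 0.28 × 1.07 × 4.5 = 1.348 m³/s
w_3 = (10.9 − 3.3)/2 = 3.8 m; q_3 = 0.30 × 1.55 × 3.8 = 1.767 m³/s
w_4 = (14.0 − 9.0)/2 = 2.5 m; q_4 = 0.36 × 1.53 × 2.5 = 1.377 m³/s
w_5 = (15.7 − 10.9)/2 = 2.4 m; q_5 = 0.29 × 1.51 × 2.4 = 1.051 m³/s
w_6 = (17.2 − 14.0)/2 = 1.6 m; q_6 = 0.27 × 1.48 × 1.6 = 0.6394 m³/s
w_7 = (20.2 − 15.7)/2 = 2.25 m; q_7 = 0.25 × 1.30 × 2.25 = 0.7313 m³/s
w_8 = (20.2 − 17.2)/2 = 1.5 m; q_8 = 0.17 × 0.41 × 1.5 = 0.1046 m³/s
Q = Σ qᵢ = 7.103 m³/s

7.10 m³/s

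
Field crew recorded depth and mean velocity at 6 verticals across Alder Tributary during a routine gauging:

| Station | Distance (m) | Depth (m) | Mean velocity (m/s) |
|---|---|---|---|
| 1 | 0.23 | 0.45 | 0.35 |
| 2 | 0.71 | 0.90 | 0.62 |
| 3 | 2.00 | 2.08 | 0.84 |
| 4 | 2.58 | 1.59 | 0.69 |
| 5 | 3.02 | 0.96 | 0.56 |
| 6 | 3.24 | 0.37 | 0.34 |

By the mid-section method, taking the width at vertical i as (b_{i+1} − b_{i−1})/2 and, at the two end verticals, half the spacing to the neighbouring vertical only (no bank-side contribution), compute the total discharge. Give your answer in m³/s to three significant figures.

w_1 = (0.71 − 0.23)/2 = 0.24 m; q_1 = 0.35 × 0.45 × 0.24 = 0.03780 m³/s
w_2 = (2.00 − 0.23)/2 = 0.885 m; q_2 = 0.62 × 0.90 × 0.885 = 0.4938 m³/s
w_3 = (2.58 − 0.71)/2 = 0.935 m; q_3 = 0.84 × 2.08 × 0.935 = 1.634 m³/s
w_4 = (3.02 − 2.00)/2 = 0.51 m; q_4 = 0.69 × 1.59 × 0.51 = 0.5595 m³/s
w_5 = (3.24 − 2.58)/2 = 0.33 m; q_5 = 0.56 × 0.96 × 0.33 = 0.1774 m³/s
w_6 = (3.24 − 3.02)/2 = 0.11 m; q_6 = 0.34 × 0.37 × 0.11 = 0.01384 m³/s
Q = Σ qᵢ = 2.916 m³/s

2.92 m³/s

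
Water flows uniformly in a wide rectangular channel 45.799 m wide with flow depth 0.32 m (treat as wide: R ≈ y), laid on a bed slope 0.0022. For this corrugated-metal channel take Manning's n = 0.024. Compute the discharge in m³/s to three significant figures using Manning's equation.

A = b·y = 45.799 × 0.32 = 14.66 m²
Wide channel: R ≈ y = 0.32 m
Q = (1/n)·A·R^(2/3)·S^(1/2) = (1/0.024) × 14.66 × 0.3200^(2/3) × 0.0022^(1/2) = 13.40 m³/s

13.4 m³/s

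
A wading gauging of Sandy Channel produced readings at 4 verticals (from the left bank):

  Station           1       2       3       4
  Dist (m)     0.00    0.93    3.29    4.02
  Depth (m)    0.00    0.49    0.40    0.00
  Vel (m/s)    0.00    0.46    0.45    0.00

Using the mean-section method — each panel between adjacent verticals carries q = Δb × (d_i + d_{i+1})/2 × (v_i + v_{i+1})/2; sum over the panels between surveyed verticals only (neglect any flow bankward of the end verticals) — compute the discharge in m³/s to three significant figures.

Panel 1-2: Δb = 0.93 m, d̄ = (0.00+0.49)/2 = 0.245, v̄ = (0.00+0.46)/2 = 0.23 → q = 0.93×0.245×0.23 = 0.05241 m³/s
Panel 2-3: Δb = 2.36 m, d̄ = (0.49+0.40)/2 = 0.445, v̄ = (0.46+0.45)/2 = 0.455 → q = 2.36×0.445×0.455 = 0.4778 m³/s
Panel 3-4: Δb = 0.73 m, d̄ = (0.40+0.00)/2 = 0.2, v̄ = (0.45+0.00)/2 = 0.225 → q = 0.73×0.2×0.225 = 0.03285 m³/s
Q = Σ q = 0.5631 m³/s

0.563 m³/s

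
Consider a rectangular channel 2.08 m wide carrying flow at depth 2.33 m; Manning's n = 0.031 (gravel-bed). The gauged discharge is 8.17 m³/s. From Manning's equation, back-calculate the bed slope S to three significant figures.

0.00424

A = b·y = 2.08 × 2.33 = 4.846 m²
P = b + 2y = 2.08 + 2×2.33 = 6.740 m
R = A/P = 4.846/6.740 = 0.7191 m
S = (Q·n / (1·A·R^(2/3)))² = (8.17×0.031 / (1×4.846×0.8026))² = 0.004240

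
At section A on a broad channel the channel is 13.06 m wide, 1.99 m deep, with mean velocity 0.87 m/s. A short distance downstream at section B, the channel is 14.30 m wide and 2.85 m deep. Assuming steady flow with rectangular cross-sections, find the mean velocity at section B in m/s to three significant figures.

0.555 m/s

Q = A₁V₁ = (13.06×1.99) × 0.87 = 22.61 m³/s
A₂ = 14.30 × 2.85 = 40.76 m²
V₂ = Q/A₂ = 22.61/40.76 = 0.5548 m/s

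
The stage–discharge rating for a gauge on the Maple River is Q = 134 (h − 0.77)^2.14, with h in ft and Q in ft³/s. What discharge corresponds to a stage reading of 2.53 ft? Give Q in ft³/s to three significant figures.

Q = 134 × (2.53 − 0.77)^2.14 = 134 × 1.76^2.14 = 449.3 ft³/s

449 ft³/s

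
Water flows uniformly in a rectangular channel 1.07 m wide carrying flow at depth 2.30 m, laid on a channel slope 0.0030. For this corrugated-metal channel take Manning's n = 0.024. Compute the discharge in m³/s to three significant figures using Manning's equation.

3.22 m³/s

A = b·y = 1.07 × 2.30 = 2.461 m²
P = b + 2y = 1.07 + 2×2.30 = 5.670 m
R = A/P = 2.461/5.670 = 0.4340 m
Q = (1/n)·A·R^(2/3)·S^(1/2) = (1/0.024) × 2.461 × 0.4340^(2/3) × 0.0030^(1/2) = 3.220 m³/s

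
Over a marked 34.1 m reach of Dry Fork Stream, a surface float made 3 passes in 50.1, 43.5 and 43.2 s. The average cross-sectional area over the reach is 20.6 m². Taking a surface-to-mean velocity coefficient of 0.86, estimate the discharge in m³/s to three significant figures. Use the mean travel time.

13.2 m³/s

t̄ = (50.1 + 43.5 + 43.2) / 3 = 45.6 s
v_surface = L / t̄ = 34.1 / 45.6 = 0.7478 m/s
v_mean = 0.86 × 0.7478 = 0.6431 m/s
Q = A × v_mean = 20.6 × 0.6431 = 13.25 m³/s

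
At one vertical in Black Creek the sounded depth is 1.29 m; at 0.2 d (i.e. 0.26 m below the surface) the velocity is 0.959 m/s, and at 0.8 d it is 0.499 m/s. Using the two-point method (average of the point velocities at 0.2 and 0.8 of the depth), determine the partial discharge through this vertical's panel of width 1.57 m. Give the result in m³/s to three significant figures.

v̄ = (0.959 + 0.499) / 2 = 0.7290 m/s
q = v̄ × d × w = 0.7290 × 1.29 × 1.57 = 1.476 m³/s

1.48 m³/s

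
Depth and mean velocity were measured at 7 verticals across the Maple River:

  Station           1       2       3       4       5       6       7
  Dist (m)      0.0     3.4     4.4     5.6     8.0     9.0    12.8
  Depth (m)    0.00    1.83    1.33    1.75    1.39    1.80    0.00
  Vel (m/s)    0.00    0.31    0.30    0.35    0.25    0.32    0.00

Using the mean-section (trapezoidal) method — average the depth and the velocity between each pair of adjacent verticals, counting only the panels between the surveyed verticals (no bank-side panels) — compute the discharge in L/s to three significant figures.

3700 L/s

Panel 1-2: Δb = 3.4 m, d̄ = (0.00+1.83)/2 = 0.915, v̄ = (0.00+0.31)/2 = 0.155 → q = 3.4×0.915×0.155 = 0.4822 m³/s
Panel 2-3: Δb = 1 m, d̄ = (1.83+1.33)/2 = 1.58, v̄ = (0.31+0.30)/2 = 0.305 → q = 1×1.58×0.305 = 0.4819 m³/s
Panel 3-4: Δb = 1.2 m, d̄ = (1.33+1.75)/2 = 1.54, v̄ = (0.30+0.35)/2 = 0.325 → q = 1.2×1.54×0.325 = 0.6006 m³/s
Panel 4-5: Δb = 2.4 m, d̄ = (1.75+1.39)/2 = 1.57, v̄ = (0.35+0.25)/2 = 0.3 → q = 2.4×1.57×0.3 = 1.130 m³/s
Panel 5-6: Δb = 1 m, d̄ = (1.39+1.80)/2 = 1.595, v̄ = (0.25+0.32)/2 = 0.285 → q = 1×1.595×0.285 = 0.4546 m³/s
Panel 6-7: Δb = 3.8 m, d̄ = (1.80+0.00)/2 = 0.9, v̄ = (0.32+0.00)/2 = 0.16 → q = 3.8×0.9×0.16 = 0.5472 m³/s
Q = Σ q = 3.697 m³/s
= 3.697 × 1000 = 3697 L/s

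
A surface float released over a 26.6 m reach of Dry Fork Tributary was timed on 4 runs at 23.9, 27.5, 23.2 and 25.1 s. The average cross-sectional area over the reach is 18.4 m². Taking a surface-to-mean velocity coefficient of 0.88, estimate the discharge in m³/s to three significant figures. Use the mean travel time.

t̄ = (23.9 + 27.5 + 23.2 + 25.1) / 4 = 24.925 s
v_surface = L / t̄ = 26.6 / 24.925 = 1.067 m/s
v_mean = 0.88 × 1.067 = 0.9391 m/s
Q = A × v_mean = 18.4 × 0.9391 = 17.28 m³/s

17.3 m³/s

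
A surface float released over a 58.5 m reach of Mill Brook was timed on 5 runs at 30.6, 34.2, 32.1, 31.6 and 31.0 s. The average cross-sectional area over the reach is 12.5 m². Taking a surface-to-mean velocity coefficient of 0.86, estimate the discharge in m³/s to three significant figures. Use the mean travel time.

19.7 m³/s

t̄ = (30.6 + 34.2 + 32.1 + 31.6 + 31.0) / 5 = 31.9 s
v_surface = L / t̄ = 58.5 / 31.9 = 1.834 m/s
v_mean = 0.86 × 1.834 = 1.577 m/s
Q = A × v_mean = 12.5 × 1.577 = 19.71 m³/s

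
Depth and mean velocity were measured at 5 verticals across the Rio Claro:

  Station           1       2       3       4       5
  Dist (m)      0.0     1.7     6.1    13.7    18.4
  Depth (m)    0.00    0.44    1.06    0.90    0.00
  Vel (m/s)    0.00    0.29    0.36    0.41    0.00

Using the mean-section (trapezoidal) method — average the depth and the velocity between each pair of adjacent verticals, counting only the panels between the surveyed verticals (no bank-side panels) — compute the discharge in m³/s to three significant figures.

Panel 1-2: Δb = 1.7 m, d̄ = (0.00+0.44)/2 = 0.22, v̄ = (0.00+0.29)/2 = 0.145 → q = 1.7×0.22×0.145 = 0.05423 m³/s
Panel 2-3: Δb = 4.4 m, d̄ = (0.44+1.06)/2 = 0.75, v̄ = (0.29+0.36)/2 = 0.325 → q = 4.4×0.75×0.325 = 1.073 m³/s
Panel 3-4: Δb = 7.6 m, d̄ = (1.06+0.90)/2 = 0.98, v̄ = (0.36+0.41)/2 = 0.385 → q = 7.6×0.98×0.385 = 2.867 m³/s
Panel 4-5: Δb = 4.7 m, d̄ = (0.90+0.00)/2 = 0.45, v̄ = (0.41+0.00)/2 = 0.205 → q = 4.7×0.45×0.205 = 0.4336 m³/s
Q = Σ q = 4.428 m³/s

4.43 m³/s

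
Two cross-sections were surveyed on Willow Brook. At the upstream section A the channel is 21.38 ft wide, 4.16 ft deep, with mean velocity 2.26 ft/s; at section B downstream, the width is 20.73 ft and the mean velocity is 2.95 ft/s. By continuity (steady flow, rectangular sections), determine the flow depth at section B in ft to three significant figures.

3.29 ft

Q = A₁V₁ = (21.38×4.16) × 2.26 = 201.0 ft³/s
d₂ = Q/(b₂ V₂) = 201.0/(20.73×2.95) = 3.287 ft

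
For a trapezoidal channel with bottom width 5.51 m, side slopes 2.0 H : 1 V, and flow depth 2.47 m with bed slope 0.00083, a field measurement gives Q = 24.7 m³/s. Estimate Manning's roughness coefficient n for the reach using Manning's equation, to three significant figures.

A = (b + z·y)·y = (5.51 + 2.0×2.47)×2.47 = 25.81 m²
P = b + 2y√(1+z²) = 5.51 + 2×2.47×√(1+2.0²) = 16.56 m
R = A/P = 25.81/16.56 = 1.559 m
n = (1/Q)·A·R^(2/3)·S^(1/2) = (1/24.7) × 25.81 × 1.345 × 0.02881 = 0.04048

0.0405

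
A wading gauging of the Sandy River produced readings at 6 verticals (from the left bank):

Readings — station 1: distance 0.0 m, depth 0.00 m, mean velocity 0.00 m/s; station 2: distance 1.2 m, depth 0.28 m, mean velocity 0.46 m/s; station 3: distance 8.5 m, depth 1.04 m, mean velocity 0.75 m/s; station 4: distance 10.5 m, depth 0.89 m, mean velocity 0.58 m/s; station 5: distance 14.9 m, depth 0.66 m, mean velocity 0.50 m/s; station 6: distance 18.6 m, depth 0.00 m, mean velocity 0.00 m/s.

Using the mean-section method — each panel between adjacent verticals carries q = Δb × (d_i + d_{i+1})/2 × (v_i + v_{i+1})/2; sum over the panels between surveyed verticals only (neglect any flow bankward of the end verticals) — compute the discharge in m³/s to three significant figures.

Panel 1-2: Δb = 1.2 m, d̄ = (0.00+0.28)/2 = 0.14, v̄ = (0.00+0.46)/2 = 0.23 → q = 1.2×0.14×0.23 = 0.03864 m³/s
Panel 2-3: Δb = 7.3 m, d̄ = (0.28+1.04)/2 = 0.66, v̄ = (0.46+0.75)/2 = 0.605 → q = 7.3×0.66×0.605 = 2.915 m³/s
Panel 3-4: Δb = 2 m, d̄ = (1.04+0.89)/2 = 0.965, v̄ = (0.75+0.58)/2 = 0.665 → q = 2×0.965×0.665 = 1.283 m³/s
Panel 4-5: Δb = 4.4 m, d̄ = (0.89+0.66)/2 = 0.775, v̄ = (0.58+0.50)/2 = 0.54 → q = 4.4×0.775×0.54 = 1.841 m³/s
Panel 5-6: Δb = 3.7 m, d̄ = (0.66+0.00)/2 = 0.33, v̄ = (0.50+0.00)/2 = 0.25 → q = 3.7×0.33×0.25 = 0.3053 m³/s
Q = Σ q = 6.384 m³/s

6.38 m³/s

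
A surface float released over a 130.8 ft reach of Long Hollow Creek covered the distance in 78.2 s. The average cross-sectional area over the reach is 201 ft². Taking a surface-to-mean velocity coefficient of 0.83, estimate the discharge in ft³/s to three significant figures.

279 ft³/s

v_surface = L / t̄ = 130.8 / 78.2 = 1.673 ft/s
v_mean = 0.83 × 1.673 = 1.388 ft/s
Q = A × v_mean = 201 × 1.388 = 279.0 ft³/s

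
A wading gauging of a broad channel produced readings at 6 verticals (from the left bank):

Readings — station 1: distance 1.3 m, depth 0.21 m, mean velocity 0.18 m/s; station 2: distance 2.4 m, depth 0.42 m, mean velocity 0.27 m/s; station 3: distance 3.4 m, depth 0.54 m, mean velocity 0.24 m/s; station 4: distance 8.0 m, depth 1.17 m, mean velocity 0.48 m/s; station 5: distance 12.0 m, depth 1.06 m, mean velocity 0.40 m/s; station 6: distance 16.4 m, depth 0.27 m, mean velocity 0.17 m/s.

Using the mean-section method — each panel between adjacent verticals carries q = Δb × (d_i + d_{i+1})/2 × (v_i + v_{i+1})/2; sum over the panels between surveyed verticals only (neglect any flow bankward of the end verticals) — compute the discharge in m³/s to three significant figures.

4.41 m³/s

Panel 1-2: Δb = 1.1 m, d̄ = (0.21+0.42)/2 = 0.315, v̄ = (0.18+0.27)/2 = 0.225 → q = 1.1×0.315×0.225 = 0.07796 m³/s
Panel 2-3: Δb = 1 m, d̄ = (0.42+0.54)/2 = 0.48, v̄ = (0.27+0.24)/2 = 0.255 → q = 1×0.48×0.255 = 0.1224 m³/s
Panel 3-4: Δb = 4.6 m, d̄ = (0.54+1.17)/2 = 0.855, v̄ = (0.24+0.48)/2 = 0.36 → q = 4.6×0.855×0.36 = 1.416 m³/s
Panel 4-5: Δb = 4 m, d̄ = (1.17+1.06)/2 = 1.115, v̄ = (0.48+0.40)/2 = 0.44 → q = 4×1.115×0.44 = 1.962 m³/s
Panel 5-6: Δb = 4.4 m, d̄ = (1.06+0.27)/2 = 0.665, v̄ = (0.40+0.17)/2 = 0.285 → q = 4.4×0.665×0.285 = 0.8339 m³/s
Q = Σ q = 4.413 m³/s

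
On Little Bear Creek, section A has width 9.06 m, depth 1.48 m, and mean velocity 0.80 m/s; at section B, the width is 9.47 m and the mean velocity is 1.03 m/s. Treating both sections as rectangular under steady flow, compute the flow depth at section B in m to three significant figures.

Q = A₁V₁ = (9.06×1.48) × 0.80 = 10.73 m³/s
d₂ = Q/(b₂ V₂) = 10.73/(9.47×1.03) = 1.100 m

1.10 m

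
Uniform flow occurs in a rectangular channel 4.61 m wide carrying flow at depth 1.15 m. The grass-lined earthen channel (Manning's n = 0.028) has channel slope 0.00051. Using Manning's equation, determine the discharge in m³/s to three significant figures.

A = b·y = 4.61 × 1.15 = 5.302 m²
P = b + 2y = 4.61 + 2×1.15 = 6.910 m
R = A/P = 5.302/6.910 = 0.7672 m
Q = (1/n)·A·R^(2/3)·S^(1/2) = (1/0.028) × 5.302 × 0.7672^(2/3) × 0.00051^(1/2) = 3.583 m³/s

3.58 m³/s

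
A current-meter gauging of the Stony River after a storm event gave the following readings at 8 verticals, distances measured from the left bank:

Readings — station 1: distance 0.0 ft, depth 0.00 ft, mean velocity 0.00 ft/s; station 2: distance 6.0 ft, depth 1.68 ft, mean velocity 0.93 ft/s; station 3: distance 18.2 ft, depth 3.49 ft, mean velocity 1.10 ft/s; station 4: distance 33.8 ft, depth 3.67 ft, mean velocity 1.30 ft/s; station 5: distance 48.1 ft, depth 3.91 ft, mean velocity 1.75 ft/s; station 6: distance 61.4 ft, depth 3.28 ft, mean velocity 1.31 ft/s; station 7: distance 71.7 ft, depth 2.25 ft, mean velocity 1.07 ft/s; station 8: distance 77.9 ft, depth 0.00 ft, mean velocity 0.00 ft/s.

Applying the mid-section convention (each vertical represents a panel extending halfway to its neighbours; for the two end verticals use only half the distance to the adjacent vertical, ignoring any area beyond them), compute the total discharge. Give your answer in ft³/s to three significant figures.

w_2 = (18.2 − 0.0)/2 = 9.1 ft; q_2 = 0.93 × 1.68 × 9.1 = 14.22 ft³/s
w_3 = (33.8 − 6.0)/2 = 13.9 ft; q_3 = 1.10 × 3.49 × 13.9 = 53.36 ft³/s
w_4 = (48.1 − 18.2)/2 = 14.95 ft; q_4 = 1.30 × 3.67 × 14.95 = 71.33 ft³/s
w_5 = (61.4 − 33.8)/2 = 13.8 ft; q_5 = 1.75 × 3.91 × 13.8 = 94.43 ft³/s
w_6 = (71.7 − 48.1)/2 = 11.8 ft; q_6 = 1.31 × 3.28 × 11.8 = 50.70 ft³/s
w_7 = (77.9 − 61.4)/2 = 8.25 ft; q_7 = 1.07 × 2.25 × 8.25 = 19.86 ft³/s
Stations 1, 8 contribute zero (depth or velocity is 0).
Q = Σ qᵢ = 303.9 ft³/s

304 ft³/s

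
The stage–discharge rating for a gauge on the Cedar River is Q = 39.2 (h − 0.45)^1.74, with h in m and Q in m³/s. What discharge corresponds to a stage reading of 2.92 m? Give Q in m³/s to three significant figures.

Q = 39.2 × (2.92 − 0.45)^1.74 = 39.2 × 2.47^1.74 = 189.1 m³/s

189 m³/s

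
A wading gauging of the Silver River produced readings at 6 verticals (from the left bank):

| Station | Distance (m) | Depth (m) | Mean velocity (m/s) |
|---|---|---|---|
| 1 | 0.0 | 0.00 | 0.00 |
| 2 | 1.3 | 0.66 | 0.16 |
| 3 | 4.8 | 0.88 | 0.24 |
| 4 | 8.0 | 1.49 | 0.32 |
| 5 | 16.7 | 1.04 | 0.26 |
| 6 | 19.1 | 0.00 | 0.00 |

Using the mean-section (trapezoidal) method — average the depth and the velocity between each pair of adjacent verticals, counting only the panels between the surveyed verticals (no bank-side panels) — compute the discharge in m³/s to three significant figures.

Panel 1-2: Δb = 1.3 m, d̄ = (0.00+0.66)/2 = 0.33, v̄ = (0.00+0.16)/2 = 0.08 → q = 1.3×0.33×0.08 = 0.03432 m³/s
Panel 2-3: Δb = 3.5 m, d̄ = (0.66+0.88)/2 = 0.77, v̄ = (0.16+0.24)/2 = 0.2 → q = 3.5×0.77×0.2 = 0.5390 m³/s
Panel 3-4: Δb = 3.2 m, d̄ = (0.88+1.49)/2 = 1.185, v̄ = (0.24+0.32)/2 = 0.28 → q = 3.2×1.185×0.28 = 1.062 m³/s
Panel 4-5: Δb = 8.7 m, d̄ = (1.49+1.04)/2 = 1.265, v̄ = (0.32+0.26)/2 = 0.29 → q = 8.7×1.265×0.29 = 3.192 m³/s
Panel 5-6: Δb = 2.4 m, d̄ = (1.04+0.00)/2 = 0.52, v̄ = (0.26+0.00)/2 = 0.13 → q = 2.4×0.52×0.13 = 0.1622 m³/s
Q = Σ q = 4.989 m³/s

4.99 m³/s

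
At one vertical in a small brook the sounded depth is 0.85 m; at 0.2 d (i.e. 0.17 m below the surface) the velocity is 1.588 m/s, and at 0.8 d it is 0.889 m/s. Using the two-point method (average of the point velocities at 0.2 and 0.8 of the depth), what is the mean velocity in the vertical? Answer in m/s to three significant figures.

v̄ = (1.588 + 0.889) / 2 = 1.239 m/s

1.24 m/s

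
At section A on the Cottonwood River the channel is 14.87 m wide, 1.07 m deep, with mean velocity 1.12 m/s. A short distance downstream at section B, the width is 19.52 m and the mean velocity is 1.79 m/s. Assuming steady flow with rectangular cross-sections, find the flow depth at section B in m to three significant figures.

Q = A₁V₁ = (14.87×1.07) × 1.12 = 17.82 m³/s
d₂ = Q/(b₂ V₂) = 17.82/(19.52×1.79) = 0.5100 m

0.510 m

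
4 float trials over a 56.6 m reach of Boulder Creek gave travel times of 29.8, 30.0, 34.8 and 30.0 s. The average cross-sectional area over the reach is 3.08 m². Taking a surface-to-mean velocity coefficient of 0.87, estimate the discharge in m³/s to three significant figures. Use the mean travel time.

t̄ = (29.8 + 30.0 + 34.8 + 30.0) / 4 = 31.15 s
v_surface = L / t̄ = 56.6 / 31.15 = 1.817 m/s
v_mean = 0.87 × 1.817 = 1.581 m/s
Q = A × v_mean = 3.08 × 1.581 = 4.869 m³/s

4.87 m³/s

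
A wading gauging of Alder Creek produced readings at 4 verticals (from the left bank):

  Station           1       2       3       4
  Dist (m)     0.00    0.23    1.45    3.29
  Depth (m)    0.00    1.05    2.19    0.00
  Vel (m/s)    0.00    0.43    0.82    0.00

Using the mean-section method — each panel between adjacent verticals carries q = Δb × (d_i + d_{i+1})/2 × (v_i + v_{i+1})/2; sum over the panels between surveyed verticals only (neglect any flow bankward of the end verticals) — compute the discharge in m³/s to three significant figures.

Panel 1-2: Δb = 0.23 m, d̄ = (0.00+1.05)/2 = 0.525, v̄ = (0.00+0.43)/2 = 0.215 → q = 0.23×0.525×0.215 = 0.02596 m³/s
Panel 2-3: Δb = 1.22 m, d̄ = (1.05+2.19)/2 = 1.62, v̄ = (0.43+0.82)/2 = 0.625 → q = 1.22×1.62×0.625 = 1.235 m³/s
Panel 3-4: Δb = 1.84 m, d̄ = (2.19+0.00)/2 = 1.095, v̄ = (0.82+0.00)/2 = 0.41 → q = 1.84×1.095×0.41 = 0.8261 m³/s
Q = Σ q = 2.087 m³/s

2.09 m³/s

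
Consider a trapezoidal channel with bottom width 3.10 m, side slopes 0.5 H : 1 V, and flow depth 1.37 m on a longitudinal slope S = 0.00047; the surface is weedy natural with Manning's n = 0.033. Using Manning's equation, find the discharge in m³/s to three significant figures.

A = (b + z·y)·y = (3.10 + 0.5×1.37)×1.37 = 5.185 m²
P = b + 2y√(1+z²) = 3.10 + 2×1.37×√(1+0.5²) = 6.163 m
R = A/P = 5.185/6.163 = 0.8413 m
Q = (1/n)·A·R^(2/3)·S^(1/2) = (1/0.033) × 5.185 × 0.8413^(2/3) × 0.00047^(1/2) = 3.036 m³/s

3.04 m³/s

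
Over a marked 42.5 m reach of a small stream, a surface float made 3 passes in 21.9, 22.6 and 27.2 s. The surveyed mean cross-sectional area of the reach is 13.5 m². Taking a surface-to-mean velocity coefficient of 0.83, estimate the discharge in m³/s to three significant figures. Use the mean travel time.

19.9 m³/s

t̄ = (21.9 + 22.6 + 27.2) / 3 = 23.9 s
v_surface = L / t̄ = 42.5 / 23.9 = 1.778 m/s
v_mean = 0.83 × 1.778 = 1.476 m/s
Q = A × v_mean = 13.5 × 1.476 = 19.93 m³/s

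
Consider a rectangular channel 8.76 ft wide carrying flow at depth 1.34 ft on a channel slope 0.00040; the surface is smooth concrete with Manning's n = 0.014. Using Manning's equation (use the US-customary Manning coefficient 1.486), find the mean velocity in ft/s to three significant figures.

A = b·y = 8.76 × 1.34 = 11.74 ft²
P = b + 2y = 8.76 + 2×1.34 = 11.44 ft
R = A/P = 11.74/11.44 = 1.026 ft
Q = (1.486/n)·A·R^(2/3)·S^(1/2) = (1.486/0.014) × 11.74 × 1.026^(2/3) × 0.00040^(1/2) = 25.35 ft³/s
V = Q/A = 25.35/11.74 = 2.160 ft/s

2.16 ft/s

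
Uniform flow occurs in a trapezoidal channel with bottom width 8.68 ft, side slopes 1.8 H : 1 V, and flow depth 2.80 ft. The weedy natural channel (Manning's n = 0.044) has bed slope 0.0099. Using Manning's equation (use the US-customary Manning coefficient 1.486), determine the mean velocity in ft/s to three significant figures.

5.16 ft/s

A = (b + z·y)·y = (8.68 + 1.8×2.80)×2.80 = 38.42 ft²
P = b + 2y√(1+z²) = 8.68 + 2×2.80×√(1+1.8²) = 20.21 ft
R = A/P = 38.42/20.21 = 1.901 ft
Q = (1.486/n)·A·R^(2/3)·S^(1/2) = (1.486/0.044) × 38.42 × 1.901^(2/3) × 0.0099^(1/2) = 198.1 ft³/s
V = Q/A = 198.1/38.42 = 5.156 ft/s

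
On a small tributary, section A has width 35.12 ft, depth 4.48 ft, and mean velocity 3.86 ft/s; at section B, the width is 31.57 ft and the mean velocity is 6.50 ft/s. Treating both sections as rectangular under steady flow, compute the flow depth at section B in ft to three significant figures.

Q = A₁V₁ = (35.12×4.48) × 3.86 = 607.3 ft³/s
d₂ = Q/(b₂ V₂) = 607.3/(31.57×6.50) = 2.960 ft

2.96 ft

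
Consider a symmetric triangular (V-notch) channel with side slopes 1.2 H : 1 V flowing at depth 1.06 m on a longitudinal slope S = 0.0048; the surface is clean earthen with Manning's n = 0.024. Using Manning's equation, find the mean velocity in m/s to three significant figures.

A = z·y² = 1.2×1.06² = 1.348 m²
P = 2y√(1+z²) = 2×1.06×√(1+1.2²) = 3.312 m
R = A/P = 1.348/3.312 = 0.4072 m
Q = (1/n)·A·R^(2/3)·S^(1/2) = (1/0.024) × 1.348 × 0.4072^(2/3) × 0.0048^(1/2) = 2.138 m³/s
V = Q/A = 2.138/1.348 = 1.586 m/s

1.59 m/s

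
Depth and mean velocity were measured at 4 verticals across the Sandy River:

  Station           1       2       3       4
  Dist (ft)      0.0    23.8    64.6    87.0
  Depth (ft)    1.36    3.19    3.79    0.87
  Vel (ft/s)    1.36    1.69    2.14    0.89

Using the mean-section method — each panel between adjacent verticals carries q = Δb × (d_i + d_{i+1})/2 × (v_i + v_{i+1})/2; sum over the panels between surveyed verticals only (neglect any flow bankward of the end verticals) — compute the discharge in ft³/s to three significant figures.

434 ft³/s

Panel 1-2: Δb = 23.8 ft, d̄ = (1.36+3.19)/2 = 2.275, v̄ = (1.36+1.69)/2 = 1.525 → q = 23.8×2.275×1.525 = 82.57 ft³/s
Panel 2-3: Δb = 40.8 ft, d̄ = (3.19+3.79)/2 = 3.49, v̄ = (1.69+2.14)/2 = 1.915 → q = 40.8×3.49×1.915 = 272.7 ft³/s
Panel 3-4: Δb = 22.4 ft, d̄ = (3.79+0.87)/2 = 2.33, v̄ = (2.14+0.89)/2 = 1.515 → q = 22.4×2.33×1.515 = 79.07 ft³/s
Q = Σ q = 434.3 ft³/s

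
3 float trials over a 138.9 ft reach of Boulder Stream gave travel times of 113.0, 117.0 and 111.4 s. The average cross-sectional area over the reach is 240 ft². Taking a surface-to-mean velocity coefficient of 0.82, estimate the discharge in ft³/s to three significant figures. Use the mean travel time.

t̄ = (113.0 + 117.0 + 111.4) / 3 = 113.8 s
v_surface = L / t̄ = 138.9 / 113.8 = 1.221 ft/s
v_mean = 0.82 × 1.221 = 1.001 ft/s
Q = A × v_mean = 240 × 1.001 = 240.2 ft³/s

240 ft³/s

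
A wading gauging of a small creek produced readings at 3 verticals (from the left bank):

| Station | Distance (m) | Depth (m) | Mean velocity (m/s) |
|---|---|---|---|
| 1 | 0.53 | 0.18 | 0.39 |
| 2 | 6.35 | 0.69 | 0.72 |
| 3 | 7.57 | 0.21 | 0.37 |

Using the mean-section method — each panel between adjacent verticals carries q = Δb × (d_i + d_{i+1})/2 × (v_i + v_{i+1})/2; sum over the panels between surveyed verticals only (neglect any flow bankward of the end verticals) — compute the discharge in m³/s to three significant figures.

1.70 m³/s

Panel 1-2: Δb = 5.82 m, d̄ = (0.18+0.69)/2 = 0.435, v̄ = (0.39+0.72)/2 = 0.555 → q = 5.82×0.435×0.555 = 1.405 m³/s
Panel 2-3: Δb = 1.22 m, d̄ = (0.69+0.21)/2 = 0.45, v̄ = (0.72+0.37)/2 = 0.545 → q = 1.22×0.45×0.545 = 0.2992 m³/s
Q = Σ q = 1.704 m³/s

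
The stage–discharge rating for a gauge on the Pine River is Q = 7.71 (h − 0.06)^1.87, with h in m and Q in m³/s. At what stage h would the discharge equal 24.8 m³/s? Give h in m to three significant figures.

h − h₀ = (Q/C)^(1/b) = (24.8/7.71)^(1/1.87) = 1.868 m
h = 0.06 + 1.868 = 1.928 m

1.93 m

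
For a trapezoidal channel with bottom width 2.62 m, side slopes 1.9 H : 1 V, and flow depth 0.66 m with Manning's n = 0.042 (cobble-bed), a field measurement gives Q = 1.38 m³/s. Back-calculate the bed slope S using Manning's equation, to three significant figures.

0.00141

A = (b + z·y)·y = (2.62 + 1.9×0.66)×0.66 = 2.557 m²
P = b + 2y√(1+z²) = 2.62 + 2×0.66×√(1+1.9²) = 5.454 m
R = A/P = 2.557/5.454 = 0.4688 m
S = (Q·n / (1·A·R^(2/3)))² = (1.38×0.042 / (1×2.557×0.6035))² = 0.001411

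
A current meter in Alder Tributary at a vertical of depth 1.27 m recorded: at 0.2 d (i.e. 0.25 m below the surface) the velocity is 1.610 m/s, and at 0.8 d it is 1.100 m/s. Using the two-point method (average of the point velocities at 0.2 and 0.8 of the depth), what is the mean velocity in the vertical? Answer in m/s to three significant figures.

v̄ = (1.610 + 1.100) / 2 = 1.355 m/s

1.36 m/s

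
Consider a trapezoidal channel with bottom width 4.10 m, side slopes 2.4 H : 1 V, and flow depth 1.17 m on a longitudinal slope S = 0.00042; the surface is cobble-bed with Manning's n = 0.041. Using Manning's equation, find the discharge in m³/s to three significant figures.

3.46 m³/s

A = (b + z·y)·y = (4.10 + 2.4×1.17)×1.17 = 8.082 m²
P = b + 2y√(1+z²) = 4.10 + 2×1.17×√(1+2.4²) = 10.18 m
R = A/P = 8.082/10.18 = 0.7936 m
Q = (1/n)·A·R^(2/3)·S^(1/2) = (1/0.041) × 8.082 × 0.7936^(2/3) × 0.00042^(1/2) = 3.463 m³/s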